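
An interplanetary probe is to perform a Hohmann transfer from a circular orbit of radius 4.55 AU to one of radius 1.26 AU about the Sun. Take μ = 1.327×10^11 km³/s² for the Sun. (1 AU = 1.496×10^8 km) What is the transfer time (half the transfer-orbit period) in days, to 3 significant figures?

t = 904 days

In km: r₁ = 4.55 × 1.496×10^8 = 6.8068×10^8 km; r₂ = 1.26 × 1.496×10^8 = 1.88496×10^8 km.
The Hohmann ellipse has a_t = (r₁ + r₂)/2 = 4.34588×10^8 km.
Half the transfer-orbit period gives t = π√(a_t³/μ) = 7.813×10^7 s.
Converting: 7.813×10^7 s ÷ 86400 s/day = 904 days.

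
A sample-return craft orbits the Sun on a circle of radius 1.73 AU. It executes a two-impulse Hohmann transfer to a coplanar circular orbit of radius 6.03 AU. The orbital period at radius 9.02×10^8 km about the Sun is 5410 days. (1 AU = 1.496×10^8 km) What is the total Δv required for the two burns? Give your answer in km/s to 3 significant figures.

Δv = 9.61 km/s

From Kepler's third law T² = 4π²r³/μ at r = 9.02×10^8 km, T = 5410 days = 5410 × 86400 s = 4.67424×10^8 s: μ = 4π²r³/T² = 1.32604×10^11 km³/s².
In km: r₁ = 1.73 × 1.496×10^8 = 2.58808×10^8 km; r₂ = 6.03 × 1.496×10^8 = 9.02088×10^8 km.
The Hohmann ellipse has a_t = (r₁ + r₂)/2 = 5.80448×10^8 km.
Circular speed at r₁: v₁ = √(μ/r₁) = √(1.32604×10^11/2.58808×10^8) = 22.635 km/s.
Transfer-orbit speed at r₁ (vis-viva equation): v_p = √[μ(2/r₁ − 1/a_t)] = 28.218 km/s.
First burn Δv₁ = |v_p − v₁| = 5.583 km/s.
At r₂, v₂ = √(μ/r₂) = 12.124 km/s.
Transfer-orbit speed at r₂: v_a = √[μ(2/r₂ − 1/a_t)] = 8.0958 km/s.
Second burn Δv₂ = |v₂ − v_a| = 4.028 km/s.
Δv = Δv₁ + Δv₂ = 5.583 + 4.028 = 9.611 km/s.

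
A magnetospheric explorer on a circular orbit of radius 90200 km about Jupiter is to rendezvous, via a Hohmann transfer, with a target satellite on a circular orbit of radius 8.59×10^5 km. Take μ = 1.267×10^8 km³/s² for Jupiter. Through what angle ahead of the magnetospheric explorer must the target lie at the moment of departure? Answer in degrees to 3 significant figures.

Transfer-ellipse semi-major axis a_t = (r₁ + r₂)/2 = (90200 + 8.590×10^5)/2 = 4.746×10^5 km.
Transfer time t = π√(a_t³/μ) = 91254.3 s.
The target's mean motion on its circular orbit is ω₂ = √(μ/r₂³) = 1.41383×10^-5 rad/s.
Angle swept by the target during transfer: ω₂·t = 1.2902 rad = 73.92°.
The magnetospheric explorer traverses 180° on the transfer ellipse, so the target must lead by 180° − 73.92° = 106°.

φ = 106°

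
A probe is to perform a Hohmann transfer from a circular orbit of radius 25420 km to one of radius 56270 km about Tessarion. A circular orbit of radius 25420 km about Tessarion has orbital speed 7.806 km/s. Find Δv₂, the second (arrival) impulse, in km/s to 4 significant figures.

Δv₂ = 1.108 km/s

From the circular-orbit relation v² = μ/r at r = 25420 km: μ = v²r = (7.806)² × 25420 = 1.54893×10^6 km³/s².
The Hohmann ellipse has a_t = (r₁ + r₂)/2 = 40845 km.
Circular speed at r = 56270 km: v_c = √(μ/r) = 5.247 km/s.
Vis-viva on the transfer ellipse at r = 56270 km gives v_t = √[μ(2/r − 1/a_t)] = 4.139 km/s.
Δv₂ = |v_t − v_c| = |4.139 − 5.247| = 1.108 km/s.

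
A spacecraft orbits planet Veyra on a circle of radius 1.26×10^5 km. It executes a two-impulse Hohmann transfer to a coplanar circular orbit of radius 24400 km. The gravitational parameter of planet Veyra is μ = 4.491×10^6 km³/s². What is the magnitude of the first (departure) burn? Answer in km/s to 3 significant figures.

Transfer-ellipse semi-major axis a_t = (r₁ + r₂)/2 = (1.260×10^5 + 24400)/2 = 75200 km.
Circular speed at r = 1.260×10^5 km: v_c = √(μ/r) = 5.970 km/s.
Transfer-orbit speed at the same r (vis-viva, a = a_t): v_t = √[μ(2/r − 1/a_t)] = 3.401 km/s.
Δv₁ = |v_t − v_c| = |3.401 − 5.970| = 2.569 km/s.

Δv₁ = 2.57 km/s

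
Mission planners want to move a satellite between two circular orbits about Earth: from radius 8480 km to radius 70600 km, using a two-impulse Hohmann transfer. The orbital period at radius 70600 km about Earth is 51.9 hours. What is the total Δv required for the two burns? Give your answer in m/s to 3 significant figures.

From Kepler's third law T² = 4π²r³/μ at r = 70600 km, T = 51.9 hours = 51.9 × 3600 s = 1.8684×10^5 s: μ = 4π²r³/T² = 3.97955×10^5 km³/s².
The Hohmann ellipse has a_t = (r₁ + r₂)/2 = 39540 km.
Circular speed at r₁: v₁ = √(μ/r₁) = √(3.97955×10^5/8480) = 6.8505 km/s.
Transfer-orbit speed at r₁ (vis-viva equation): v_p = √[μ(2/r₁ − 1/a_t)] = 9.1538 km/s.
First burn Δv₁ = |v_p − v₁| = 2.303 km/s.
Circular speed at r₂: v₂ = √(μ/r₂) = 2.374 km/s.
Transfer-orbit speed at r₂: v_a = √[μ(2/r₂ − 1/a_t)] = 1.099 km/s.
Second burn Δv₂ = |v₂ − v_a| = 1.275 km/s.
Total Δv = Δv₁ + Δv₂ = 3.578 km/s.

Δv = 3580 m/s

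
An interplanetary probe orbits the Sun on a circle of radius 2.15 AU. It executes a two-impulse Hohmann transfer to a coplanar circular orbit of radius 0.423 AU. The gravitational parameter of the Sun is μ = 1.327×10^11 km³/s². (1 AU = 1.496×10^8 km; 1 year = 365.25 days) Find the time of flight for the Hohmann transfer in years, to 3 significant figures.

In km: r₁ = 2.15 × 1.496×10^8 = 3.2164×10^8 km; r₂ = 0.423 × 1.496×10^8 = 6.32808×10^7 km.
Semi-major axis of the transfer orbit: a_t = (3.2164×10^8 + 6.32808×10^7)/2 = 1.924604×10^8 km.
By Kepler's third law the transfer-orbit period is T = 2π√(a_t³/μ), so t = T/2 = 2.303×10^7 s.
Converting: 2.303×10^7 s ÷ 3.15576×10^7 s/year (365.25 × 86400) = 0.730 years.

t = 0.730 years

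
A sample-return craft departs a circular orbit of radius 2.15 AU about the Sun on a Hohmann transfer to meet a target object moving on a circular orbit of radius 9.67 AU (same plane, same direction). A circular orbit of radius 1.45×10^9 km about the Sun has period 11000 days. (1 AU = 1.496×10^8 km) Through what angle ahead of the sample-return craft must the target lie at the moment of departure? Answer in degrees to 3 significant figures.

φ = 94.0°

From Kepler's third law T² = 4π²r³/μ at r = 1.45×10^9 km, T = 11000 days = 11000 × 86400 s = 9.504×10^8 s: μ = 4π²r³/T² = 1.33245×10^11 km³/s².
In km: r₁ = 2.15 × 1.496×10^8 = 3.2164×10^8 km; r₂ = 9.67 × 1.496×10^8 = 1.446632×10^9 km.
The Hohmann ellipse has a_t = (r₁ + r₂)/2 = 8.84136×10^8 km.
The half-period of the transfer ellipse is t = π√(a_t³/μ) = 2.263×10^8 s.
The target's mean motion on its circular orbit is ω₂ = √(μ/r₂³) = 6.634×10^-9 rad/s.
Angle swept by the target during transfer: ω₂·t = 1.501 rad = 86.00°.
The sample-return craft traverses 180° on the transfer ellipse, so the target must lead by 180° − 86.00° = 94.0°.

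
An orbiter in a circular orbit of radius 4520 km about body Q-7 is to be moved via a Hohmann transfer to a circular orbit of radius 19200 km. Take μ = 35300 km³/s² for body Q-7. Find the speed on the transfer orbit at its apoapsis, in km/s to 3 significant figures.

v = 0.837 km/s

The Hohmann ellipse has a_t = (r₁ + r₂)/2 = 11860 km.
At apoapsis, r = 19200 km.
From the vis-viva equation, v = √[μ(2/r − 1/a_t)] = 0.8371 km/s.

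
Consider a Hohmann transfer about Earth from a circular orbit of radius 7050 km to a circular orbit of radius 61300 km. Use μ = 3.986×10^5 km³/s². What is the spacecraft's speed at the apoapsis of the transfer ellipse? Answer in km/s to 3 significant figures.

v = 1.16 km/s

Transfer-ellipse semi-major axis a_t = (r₁ + r₂)/2 = (7050 + 61300)/2 = 34175 km.
At apoapsis, r = 61300 km.
Applying v² = μ(2/r − 1/a_t): v = 1.158 km/s.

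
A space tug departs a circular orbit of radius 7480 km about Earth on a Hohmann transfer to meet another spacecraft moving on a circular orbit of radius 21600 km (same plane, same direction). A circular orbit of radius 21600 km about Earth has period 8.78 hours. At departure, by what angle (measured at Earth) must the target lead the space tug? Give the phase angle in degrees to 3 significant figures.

From Kepler's third law T² = 4π²r³/μ at r = 21600 km, T = 8.78 hours = 8.78 × 3600 s = 31608 s: μ = 4π²r³/T² = 3.98224×10^5 km³/s².
Transfer-ellipse semi-major axis a_t = (r₁ + r₂)/2 = (7480 + 21600)/2 = 14540 km.
The half-period of the transfer ellipse is t = π√(a_t³/μ) = 8728 s.
The target's mean motion on its circular orbit is ω₂ = √(μ/r₂³) = 1.988×10^-4 rad/s.
Angle swept by the target during transfer: ω₂·t = 1.735 rad = 99.41°.
Arrival is 180° from departure on the ellipse, so φ = 180° − 99.41° = 80.6°.

φ = 80.6°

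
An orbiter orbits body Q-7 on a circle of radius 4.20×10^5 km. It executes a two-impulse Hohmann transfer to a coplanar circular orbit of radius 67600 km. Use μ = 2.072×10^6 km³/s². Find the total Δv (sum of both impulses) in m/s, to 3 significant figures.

Δv = 2780 m/s

Transfer-ellipse semi-major axis a_t = (r₁ + r₂)/2 = (4.200×10^5 + 67600)/2 = 2.438×10^5 km.
At r₁ the circular-orbit speed is v₁ = √(μ/r₁) = 2.22111 km/s.
Transfer-orbit speed at r₁ (vis-viva equation): v_a = √[μ(2/r₁ − 1/a_t)] = 1.16957 km/s.
First burn Δv₁ = |v_a − v₁| = 1.052 km/s.
At r₂, v₂ = √(μ/r₂) = 5.5363 km/s.
Transfer-orbit speed at r₂: v_p = √[μ(2/r₂ − 1/a_t)] = 7.2666 km/s.
Second burn Δv₂ = |v₂ − v_p| = 1.730 km/s.
Total Δv = Δv₁ + Δv₂ = 2.782 km/s.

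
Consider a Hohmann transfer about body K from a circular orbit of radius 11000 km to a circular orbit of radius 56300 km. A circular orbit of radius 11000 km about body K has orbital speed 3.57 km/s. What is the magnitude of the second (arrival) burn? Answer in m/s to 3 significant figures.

From the circular-orbit relation v² = μ/r at r = 11000 km: μ = v²r = (3.57)² × 11000 = 1.40194×10^5 km³/s².
Semi-major axis of the transfer orbit: a_t = (11000 + 56300)/2 = 33650 km.
On the circular orbit at r = 56300 km, v_c = √(μ/r) = 1.578 km/s.
Vis-viva on the transfer ellipse at r = 56300 km gives v_t = √[μ(2/r − 1/a_t)] = 0.9022 km/s.
Δv₂ = |v_t − v_c| = |0.9022 − 1.578| = 0.6758 km/s.

Δv₂ = 676 m/s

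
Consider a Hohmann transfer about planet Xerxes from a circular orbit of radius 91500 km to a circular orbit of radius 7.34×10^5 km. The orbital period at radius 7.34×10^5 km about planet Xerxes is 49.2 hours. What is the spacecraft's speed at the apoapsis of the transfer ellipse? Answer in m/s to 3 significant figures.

v = 12300 m/s

From Kepler's third law T² = 4π²r³/μ at r = 7.34×10^5 km, T = 49.2 hours = 49.2 × 3600 s = 1.7712×10^5 s: μ = 4π²r³/T² = 4.97637×10^8 km³/s².
The Hohmann ellipse has a_t = (r₁ + r₂)/2 = 4.1275×10^5 km.
At apoapsis, r = 7.340×10^5 km.
Vis-viva: v = √[μ(2/r − 1/a_t)] = √[4.97637×10^8 × (2/7.340×10^5 − 1/4.1275×10^5)] = 12.26 km/s.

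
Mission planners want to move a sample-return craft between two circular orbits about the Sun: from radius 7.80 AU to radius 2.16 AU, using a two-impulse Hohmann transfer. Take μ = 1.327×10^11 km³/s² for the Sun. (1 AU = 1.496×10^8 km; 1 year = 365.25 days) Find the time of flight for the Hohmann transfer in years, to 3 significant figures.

t = 5.56 years

In km: r₁ = 7.80 × 1.496×10^8 = 1.16688×10^9 km; r₂ = 2.16 × 1.496×10^8 = 3.23136×10^8 km.
The Hohmann ellipse has a_t = (r₁ + r₂)/2 = 7.45008×10^8 km.
Half the transfer-orbit period gives t = π√(a_t³/μ) = 1.754×10^8 s.
Converting: 1.754×10^8 s ÷ 3.15576×10^7 s/year (365.25 × 86400) = 5.56 years.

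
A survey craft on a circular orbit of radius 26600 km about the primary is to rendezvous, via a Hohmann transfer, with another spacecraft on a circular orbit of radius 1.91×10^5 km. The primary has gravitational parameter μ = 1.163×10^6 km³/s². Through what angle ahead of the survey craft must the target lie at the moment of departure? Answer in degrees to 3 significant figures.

The Hohmann ellipse has a_t = (r₁ + r₂)/2 = 1.088×10^5 km.
The half-period of the transfer ellipse is t = π√(a_t³/μ) = 1.0455×10^5 s.
The target's mean motion on its circular orbit is ω₂ = √(μ/r₂³) = 1.2919×10^-5 rad/s.
Angle swept by the target during transfer: ω₂·t = 1.3507 rad = 77.39°.
Arrival is 180° from departure on the ellipse, so φ = 180° − 77.39° = 103°.

φ = 103°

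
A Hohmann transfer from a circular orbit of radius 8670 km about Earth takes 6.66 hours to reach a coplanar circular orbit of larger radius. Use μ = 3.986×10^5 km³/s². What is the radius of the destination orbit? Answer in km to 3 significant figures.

Transfer time t = 6.66 hours = 23976 s, and t = π√(a_t³/μ).
So a_t = (μ t²/π²)^(1/3) = (3.986×10^5 × (23976)² / π²)^(1/3) = 28527 km.
Since a_t = (r₁ + r₂)/2, r₂ = 2a_t − r₁ = 2×28527 − 8670 = 48384 km.

r₂ = 48400 km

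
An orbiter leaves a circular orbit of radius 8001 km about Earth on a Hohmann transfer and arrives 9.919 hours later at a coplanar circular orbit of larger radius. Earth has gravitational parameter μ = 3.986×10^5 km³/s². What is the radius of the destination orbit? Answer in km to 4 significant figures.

Transfer time t = 9.919 hours = 35708.4 s, and t = π√(a_t³/μ).
So a_t = (μ t²/π²)^(1/3) = (3.986×10^5 × (35708.4)² / π²)^(1/3) = 37204 km.
Since a_t = (r₁ + r₂)/2, r₂ = 2a_t − r₁ = 2×37204 − 8001 = 66407 km.

r₂ = 66410 km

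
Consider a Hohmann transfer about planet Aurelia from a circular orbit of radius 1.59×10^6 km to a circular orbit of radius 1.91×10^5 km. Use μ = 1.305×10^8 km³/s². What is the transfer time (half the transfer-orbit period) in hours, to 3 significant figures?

Transfer-ellipse semi-major axis a_t = (r₁ + r₂)/2 = (1.590×10^6 + 1.910×10^5)/2 = 8.905×10^5 km.
By Kepler's third law the transfer-orbit period is T = 2π√(a_t³/μ), so t = T/2 = 2.311×10^5 s.
Converting: 2.311×10^5 s ÷ 3600 s/hour = 64.2 hours.

t = 64.2 hours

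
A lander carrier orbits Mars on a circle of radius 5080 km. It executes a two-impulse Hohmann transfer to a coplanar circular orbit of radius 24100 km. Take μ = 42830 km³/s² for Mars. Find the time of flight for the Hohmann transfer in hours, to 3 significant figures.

t = 7.43 hours

Semi-major axis of the transfer orbit: a_t = (5080 + 24100)/2 = 14590 km.
Half the transfer-orbit period gives t = π√(a_t³/μ) = 26750 s.
Converting: 26750 s ÷ 3600 s/hour = 7.43 hours.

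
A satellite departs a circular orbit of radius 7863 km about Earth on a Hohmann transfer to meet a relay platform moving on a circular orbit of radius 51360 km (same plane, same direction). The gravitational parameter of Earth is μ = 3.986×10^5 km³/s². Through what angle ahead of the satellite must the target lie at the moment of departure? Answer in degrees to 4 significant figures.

Transfer-ellipse semi-major axis a_t = (r₁ + r₂)/2 = (7863 + 51360)/2 = 29611.5 km.
Transfer time t = π√(a_t³/μ) = 25355 s.
Target angular speed ω₂ = √(μ/r₂³) = 5.4241×10^-5 rad/s.
Angle swept by the target during transfer: ω₂·t = 1.3753 rad = 78.80°.
The satellite traverses 180° on the transfer ellipse, so the target must lead by 180° − 78.80° = 101.2°.

φ = 101.2°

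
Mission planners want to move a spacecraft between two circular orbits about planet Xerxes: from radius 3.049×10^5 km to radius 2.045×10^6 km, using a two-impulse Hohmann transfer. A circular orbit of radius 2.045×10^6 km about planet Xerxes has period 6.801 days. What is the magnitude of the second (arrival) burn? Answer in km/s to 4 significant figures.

Δv₂ = 10.73 km/s

From Kepler's third law T² = 4π²r³/μ at r = 2.045×10^6 km, T = 6.801 days = 6.801 × 86400 s = 5.876064×10^5 s: μ = 4π²r³/T² = 9.77837×10^8 km³/s².
The Hohmann ellipse has a_t = (r₁ + r₂)/2 = 1.17495×10^6 km.
On the circular orbit at r = 2.045×10^6 km, v_c = √(μ/r) = 21.87 km/s.
Transfer-orbit speed at the same r (vis-viva, a = a_t): v_t = √[μ(2/r − 1/a_t)] = 11.14 km/s.
Δv₂ = |v_t − v_c| = |11.14 − 21.87| = 10.73 km/s.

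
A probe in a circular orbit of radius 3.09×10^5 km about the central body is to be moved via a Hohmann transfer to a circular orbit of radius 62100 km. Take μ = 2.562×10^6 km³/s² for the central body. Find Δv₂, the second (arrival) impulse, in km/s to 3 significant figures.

Δv₂ = 1.87 km/s

The Hohmann ellipse has a_t = (r₁ + r₂)/2 = 1.8555×10^5 km.
Circular speed at r = 62100 km: v_c = √(μ/r) = 6.423 km/s.
Transfer-orbit speed at the same r (vis-viva, a = a_t): v_t = √[μ(2/r − 1/a_t)] = 8.289 km/s.
Δv₂ = |v_t − v_c| = |8.289 − 6.423| = 1.866 km/s.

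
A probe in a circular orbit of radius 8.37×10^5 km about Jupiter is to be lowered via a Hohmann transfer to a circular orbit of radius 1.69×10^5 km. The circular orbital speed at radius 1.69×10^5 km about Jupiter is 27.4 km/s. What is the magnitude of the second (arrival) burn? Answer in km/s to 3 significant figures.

Δv₂ = 7.95 km/s

From the circular-orbit relation v² = μ/r at r = 1.69×10^5 km: μ = v²r = (27.4)² × 1.69×10^5 = 1.26878×10^8 km³/s².
Transfer-ellipse semi-major axis a_t = (r₁ + r₂)/2 = (8.370×10^5 + 1.690×10^5)/2 = 5.030×10^5 km.
On the circular orbit at r = 1.690×10^5 km, v_c = √(μ/r) = 27.400 km/s.
Vis-viva on the transfer ellipse at r = 1.690×10^5 km gives v_t = √[μ(2/r − 1/a_t)] = 35.345 km/s.
Δv₂ = |v_t − v_c| = |35.345 − 27.400| = 7.945 km/s.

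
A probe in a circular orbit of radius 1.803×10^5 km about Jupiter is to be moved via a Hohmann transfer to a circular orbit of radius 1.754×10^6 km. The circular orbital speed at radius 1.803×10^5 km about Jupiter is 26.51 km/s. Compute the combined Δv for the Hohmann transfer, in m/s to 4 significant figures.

From the circular-orbit relation v² = μ/r at r = 1.803×10^5 km: μ = v²r = (26.51)² × 1.803×10^5 = 1.26711×10^8 km³/s².
Semi-major axis of the transfer orbit: a_t = (1.803×10^5 + 1.754×10^6)/2 = 9.6715×10^5 km.
Circular speed at r₁: v₁ = √(μ/r₁) = √(1.26711×10^8/1.803×10^5) = 26.510 km/s.
On the transfer ellipse at r₁, v² = μ(2/r − 1/a) gives v_p = √[μ(2/r₁ − 1/a_t)] = 35.701 km/s.
First burn Δv₁ = |v_p − v₁| = 9.191 km/s.
Circular speed at r₂: v₂ = √(μ/r₂) = 8.4995 km/s.
Transfer-orbit speed at r₂: v_a = √[μ(2/r₂ − 1/a_t)] = 3.6698 km/s.
Second burn Δv₂ = |v₂ − v_a| = 4.830 km/s.
Total Δv = Δv₁ + Δv₂ = 14.02 km/s.

Δv = 14020 m/s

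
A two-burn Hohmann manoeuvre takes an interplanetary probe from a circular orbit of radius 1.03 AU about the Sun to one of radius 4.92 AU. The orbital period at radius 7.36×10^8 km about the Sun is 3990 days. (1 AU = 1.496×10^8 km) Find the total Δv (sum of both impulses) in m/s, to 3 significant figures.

Δv = 13900 m/s

From Kepler's third law T² = 4π²r³/μ at r = 7.36×10^8 km, T = 3990 days = 3990 × 86400 s = 3.44736×10^8 s: μ = 4π²r³/T² = 1.32440×10^11 km³/s².
In km: r₁ = 1.03 × 1.496×10^8 = 1.54088×10^8 km; r₂ = 4.92 × 1.496×10^8 = 7.36032×10^8 km.
Transfer-ellipse semi-major axis a_t = (r₁ + r₂)/2 = (1.54088×10^8 + 7.36032×10^8)/2 = 4.4506×10^8 km.
Circular speed at r₁: v₁ = √(μ/r₁) = √(1.32440×10^11/1.54088×10^8) = 29.317 km/s.
On the transfer ellipse at r₁, vis-viva equation gives v_p = √[μ(2/r₁ − 1/a_t)] = 37.702 km/s.
First burn Δv₁ = |v_p − v₁| = 8.385 km/s.
Circular speed at r₂: v₂ = √(μ/r₂) = 13.414 km/s.
Transfer-orbit speed at r₂: v_a = √[μ(2/r₂ − 1/a_t)] = 7.8929 km/s.
Second burn Δv₂ = |v₂ − v_a| = 5.521 km/s.
Total Δv = Δv₁ + Δv₂ = 13.91 km/s.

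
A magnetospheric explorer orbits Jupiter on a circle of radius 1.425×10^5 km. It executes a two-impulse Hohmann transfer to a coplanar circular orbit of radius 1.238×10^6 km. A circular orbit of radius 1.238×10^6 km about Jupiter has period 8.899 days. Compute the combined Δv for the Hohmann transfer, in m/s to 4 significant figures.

Δv = 15640 m/s

From Kepler's third law T² = 4π²r³/μ at r = 1.238×10^6 km, T = 8.899 days = 8.899 × 86400 s = 7.688736×10^5 s: μ = 4π²r³/T² = 1.26710×10^8 km³/s².
Semi-major axis of the transfer orbit: a_t = (1.425×10^5 + 1.238×10^6)/2 = 6.9025×10^5 km.
At r₁ the circular-orbit speed is v₁ = √(μ/r₁) = 29.82 km/s.
On the transfer ellipse at r₁, vis-viva gives v_p = √[μ(2/r₁ − 1/a_t)] = 39.94 km/s.
First burn Δv₁ = |v_p − v₁| = 10.12 km/s.
At r₂, v₂ = √(μ/r₂) = 10.117 km/s.
Transfer-orbit speed at r₂: v_a = √[μ(2/r₂ − 1/a_t)] = 4.5967 km/s.
Second burn Δv₂ = |v₂ − v_a| = 5.520 km/s.
Total Δv = Δv₁ + Δv₂ = 15.64 km/s.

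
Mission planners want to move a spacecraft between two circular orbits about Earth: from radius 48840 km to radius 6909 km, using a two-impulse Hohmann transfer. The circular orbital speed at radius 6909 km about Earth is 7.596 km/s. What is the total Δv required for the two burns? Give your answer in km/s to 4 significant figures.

Δv = 3.893 km/s

From the circular-orbit relation v² = μ/r at r = 6909 km: μ = v²r = (7.596)² × 6909 = 3.98644×10^5 km³/s².
The Hohmann ellipse has a_t = (r₁ + r₂)/2 = 27874.5 km.
Circular speed at r₁: v₁ = √(μ/r₁) = √(3.98644×10^5/48840) = 2.8570 km/s.
Transfer-orbit speed at r₁ (vis-viva): v_a = √[μ(2/r₁ − 1/a_t)] = 1.4224 km/s.
First burn Δv₁ = |v_a − v₁| = 1.4346 km/s.
Circular speed at r₂: v₂ = √(μ/r₂) = 7.59600 km/s.
Transfer-orbit speed at r₂: v_p = √[μ(2/r₂ − 1/a_t)] = 10.0547 km/s.
Second burn Δv₂ = |v₂ − v_p| = 2.4587 km/s.
Δv = Δv₁ + Δv₂ = 1.4346 + 2.4587 = 3.893 km/s.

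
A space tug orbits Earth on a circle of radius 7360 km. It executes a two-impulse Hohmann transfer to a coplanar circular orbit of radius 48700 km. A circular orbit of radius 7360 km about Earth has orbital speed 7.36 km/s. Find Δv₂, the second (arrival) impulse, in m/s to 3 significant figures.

From the circular-orbit relation v² = μ/r at r = 7360 km: μ = v²r = (7.36)² × 7360 = 3.98688×10^5 km³/s².
Semi-major axis of the transfer orbit: a_t = (7360 + 48700)/2 = 28030 km.
On the circular orbit at r = 48700 km, v_c = √(μ/r) = 2.861 km/s.
Vis-viva on the transfer ellipse at r = 48700 km gives v_t = √[μ(2/r − 1/a_t)] = 1.466 km/s.
Δv₂ = |v_t − v_c| = |1.466 − 2.861| = 1.395 km/s.

Δv₂ = 1400 m/s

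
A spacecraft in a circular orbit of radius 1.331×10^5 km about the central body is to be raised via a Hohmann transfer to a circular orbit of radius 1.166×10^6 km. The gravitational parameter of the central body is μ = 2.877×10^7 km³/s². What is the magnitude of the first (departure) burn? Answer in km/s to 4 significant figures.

Δv₁ = 4.996 km/s

Transfer-ellipse semi-major axis a_t = (r₁ + r₂)/2 = (1.331×10^5 + 1.166×10^6)/2 = 6.4955×10^5 km.
On the circular orbit at r = 1.331×10^5 km, v_c = √(μ/r) = 14.702 km/s.
Transfer-orbit speed at the same r (vis-viva, a = a_t): v_t = √[μ(2/r − 1/a_t)] = 19.698 km/s.
Δv₁ = |v_t − v_c| = |19.698 − 14.702| = 4.996 km/s.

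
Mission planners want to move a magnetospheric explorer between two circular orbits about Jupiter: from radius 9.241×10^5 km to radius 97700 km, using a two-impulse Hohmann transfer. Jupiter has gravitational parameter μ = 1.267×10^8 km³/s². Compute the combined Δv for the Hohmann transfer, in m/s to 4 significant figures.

The Hohmann ellipse has a_t = (r₁ + r₂)/2 = 5.109×10^5 km.
At r₁ the circular-orbit speed is v₁ = √(μ/r₁) = 11.7092 km/s.
Transfer-orbit speed at r₁ (v² = μ(2/r − 1/a)): v_a = √[μ(2/r₁ − 1/a_t)] = 5.12045 km/s.
First burn Δv₁ = |v_a − v₁| = 6.589 km/s.
At r₂, v₂ = √(μ/r₂) = 36.01 km/s.
Transfer-orbit speed at r₂: v_p = √[μ(2/r₂ − 1/a_t)] = 48.43 km/s.
Second burn Δv₂ = |v₂ − v_p| = 12.42 km/s.
Δv = Δv₁ + Δv₂ = 6.589 + 12.42 = 19.01 km/s.

Δv = 19010 m/s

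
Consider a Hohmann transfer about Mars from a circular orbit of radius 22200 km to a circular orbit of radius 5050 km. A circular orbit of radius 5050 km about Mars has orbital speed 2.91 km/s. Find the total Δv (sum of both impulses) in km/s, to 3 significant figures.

Δv = 1.35 km/s

From the circular-orbit relation v² = μ/r at r = 5050 km: μ = v²r = (2.91)² × 5050 = 42763.9 km³/s².
Transfer-ellipse semi-major axis a_t = (r₁ + r₂)/2 = (22200 + 5050)/2 = 13625 km.
Circular speed at r₁: v₁ = √(μ/r₁) = √(42763.9/22200) = 1.3879 km/s.
Transfer-orbit speed at r₁ (vis-viva): v_a = √[μ(2/r₁ − 1/a_t)] = 0.84497 km/s.
First burn Δv₁ = |v_a − v₁| = 0.5429 km/s.
At r₂, v₂ = √(μ/r₂) = 2.9100 km/s.
Transfer-orbit speed at r₂: v_p = √[μ(2/r₂ − 1/a_t)] = 3.7145 km/s.
Second burn Δv₂ = |v₂ − v_p| = 0.8045 km/s.
Δv = Δv₁ + Δv₂ = 0.5429 + 0.8045 = 1.347 km/s.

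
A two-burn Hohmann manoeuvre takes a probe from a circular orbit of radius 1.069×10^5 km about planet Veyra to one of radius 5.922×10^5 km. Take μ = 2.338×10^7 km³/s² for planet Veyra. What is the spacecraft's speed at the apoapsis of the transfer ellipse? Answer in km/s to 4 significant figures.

Semi-major axis of the transfer orbit: a_t = (1.069×10^5 + 5.922×10^5)/2 = 3.4955×10^5 km.
At apoapsis, r = 5.922×10^5 km.
From the vis-viva equation, v = √[μ(2/r − 1/a_t)] = 3.475 km/s.

v = 3.475 km/s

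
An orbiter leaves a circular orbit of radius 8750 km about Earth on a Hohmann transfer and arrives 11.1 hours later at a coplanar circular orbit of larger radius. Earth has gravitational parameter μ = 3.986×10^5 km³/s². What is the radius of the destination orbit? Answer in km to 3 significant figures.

r₂ = 71500 km

Transfer time t = 11.1 hours = 39960 s, and t = π√(a_t³/μ).
So a_t = (μ t²/π²)^(1/3) = (3.986×10^5 × (39960)² / π²)^(1/3) = 40102 km.
Since a_t = (r₁ + r₂)/2, r₂ = 2a_t − r₁ = 2×40102 − 8750 = 71454 km.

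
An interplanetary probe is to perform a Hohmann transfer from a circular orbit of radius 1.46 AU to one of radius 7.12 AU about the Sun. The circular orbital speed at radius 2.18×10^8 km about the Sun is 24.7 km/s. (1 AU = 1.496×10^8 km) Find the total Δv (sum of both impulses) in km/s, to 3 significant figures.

From the circular-orbit relation v² = μ/r at r = 2.18×10^8 km: μ = v²r = (24.7)² × 2.18×10^8 = 1.33000×10^11 km³/s².
In km: r₁ = 1.46 × 1.496×10^8 = 2.18416×10^8 km; r₂ = 7.12 × 1.496×10^8 = 1.065152×10^9 km.
Transfer-ellipse semi-major axis a_t = (r₁ + r₂)/2 = (2.18416×10^8 + 1.065152×10^9)/2 = 6.41784×10^8 km.
Circular speed at r₁: v₁ = √(μ/r₁) = √(1.33000×10^11/2.18416×10^8) = 24.676 km/s.
Transfer-orbit speed at r₁ (vis-viva): v_p = √[μ(2/r₁ − 1/a_t)] = 31.790 km/s.
First burn Δv₁ = |v_p − v₁| = 7.114 km/s.
At r₂, v₂ = √(μ/r₂) = 11.174 km/s.
Transfer-orbit speed at r₂: v_a = √[μ(2/r₂ − 1/a_t)] = 6.5188 km/s.
Second burn Δv₂ = |v₂ − v_a| = 4.655 km/s.
Total Δv = Δv₁ + Δv₂ = 11.77 km/s.

Δv = 11.8 km/s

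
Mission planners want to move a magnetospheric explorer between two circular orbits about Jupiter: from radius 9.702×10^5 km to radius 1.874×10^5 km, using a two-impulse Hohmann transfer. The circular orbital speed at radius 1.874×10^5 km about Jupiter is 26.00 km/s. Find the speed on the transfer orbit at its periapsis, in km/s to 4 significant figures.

From the circular-orbit relation v² = μ/r at r = 1.874×10^5 km: μ = v²r = (26.00)² × 1.874×10^5 = 1.26682×10^8 km³/s².
Semi-major axis of the transfer orbit: a_t = (9.702×10^5 + 1.874×10^5)/2 = 5.788×10^5 km.
The periapsis of the transfer ellipse is at r = 1.874×10^5 km.
From the vis-viva equation, v = √[μ(2/r − 1/a_t)] = 33.66 km/s.

v = 33.66 km/s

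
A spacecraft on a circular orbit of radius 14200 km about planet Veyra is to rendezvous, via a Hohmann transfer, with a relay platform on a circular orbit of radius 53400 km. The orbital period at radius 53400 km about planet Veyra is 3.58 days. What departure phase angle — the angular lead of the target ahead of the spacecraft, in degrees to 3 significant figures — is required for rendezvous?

φ = 89.4°

From Kepler's third law T² = 4π²r³/μ at r = 53400 km, T = 3.58 days = 3.58 × 86400 s = 3.09312×10^5 s: μ = 4π²r³/T² = 62833.3 km³/s².
Semi-major axis of the transfer orbit: a_t = (14200 + 53400)/2 = 33800 km.
The half-period of the transfer ellipse is t = π√(a_t³/μ) = 77880 s.
Target angular speed ω₂ = √(μ/r₂³) = 2.031×10^-5 rad/s.
Angle swept by the target during transfer: ω₂·t = 1.582 rad = 90.64°.
The spacecraft traverses 180° on the transfer ellipse, so the target must lead by 180° − 90.64° = 89.4°.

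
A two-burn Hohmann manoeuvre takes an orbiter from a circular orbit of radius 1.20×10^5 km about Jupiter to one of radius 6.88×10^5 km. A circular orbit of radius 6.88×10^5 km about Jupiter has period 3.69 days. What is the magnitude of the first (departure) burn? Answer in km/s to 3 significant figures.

From Kepler's third law T² = 4π²r³/μ at r = 6.88×10^5 km, T = 3.69 days = 3.69 × 86400 s = 3.18816×10^5 s: μ = 4π²r³/T² = 1.26487×10^8 km³/s².
Transfer-ellipse semi-major axis a_t = (r₁ + r₂)/2 = (1.200×10^5 + 6.880×10^5)/2 = 4.040×10^5 km.
On the circular orbit at r = 1.200×10^5 km, v_c = √(μ/r) = 32.466 km/s.
Vis-viva on the transfer ellipse at r = 1.200×10^5 km gives v_t = √[μ(2/r − 1/a_t)] = 42.368 km/s.
Δv₁ = |v_t − v_c| = |42.368 − 32.466| = 9.902 km/s.

Δv₁ = 9.90 km/s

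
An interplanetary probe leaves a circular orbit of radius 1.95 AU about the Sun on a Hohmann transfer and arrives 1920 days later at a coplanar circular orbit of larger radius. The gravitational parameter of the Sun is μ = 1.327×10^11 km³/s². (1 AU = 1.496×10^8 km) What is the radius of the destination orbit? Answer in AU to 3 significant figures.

In km: r₁ = 1.95 × 1.496×10^8 = 2.9172×10^8 km.
Transfer time t = 1920 days = 1.65888×10^8 s, and t = π√(a_t³/μ).
So a_t = (μ t²/π²)^(1/3) = (1.327×10^11 × (1.65888×10^8)² / π²)^(1/3) = 7.1791×10^8 km.
Since a_t = (r₁ + r₂)/2, r₂ = 2a_t − r₁ = 2×7.1791×10^8 − 2.9172×10^8 = 1.1441×10^9 km.
In AU: r₂ = 1.1441×10^9 / 1.496×10^8 = 7.65 AU.

r₂ = 7.65 AU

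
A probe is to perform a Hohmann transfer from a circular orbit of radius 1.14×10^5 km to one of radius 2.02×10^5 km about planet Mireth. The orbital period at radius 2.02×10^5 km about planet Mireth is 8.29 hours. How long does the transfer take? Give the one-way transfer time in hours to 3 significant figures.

From Kepler's third law T² = 4π²r³/μ at r = 2.02×10^5 km, T = 8.29 hours = 8.29 × 3600 s = 29844 s: μ = 4π²r³/T² = 3.65342×10^8 km³/s².
Semi-major axis of the transfer orbit: a_t = (1.140×10^5 + 2.020×10^5)/2 = 1.580×10^5 km.
By Kepler's third law the transfer-orbit period is T = 2π√(a_t³/μ), so t = T/2 = 10320 s.
Converting: 10320 s ÷ 3600 s/hour = 2.87 hours.

t = 2.87 hours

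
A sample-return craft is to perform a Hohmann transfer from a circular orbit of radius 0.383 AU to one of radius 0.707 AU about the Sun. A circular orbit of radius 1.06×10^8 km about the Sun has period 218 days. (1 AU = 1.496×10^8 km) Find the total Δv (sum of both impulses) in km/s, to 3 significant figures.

Δv = 12.4 km/s

From Kepler's third law T² = 4π²r³/μ at r = 1.06×10^8 km, T = 218 days = 218 × 86400 s = 1.88352×10^7 s: μ = 4π²r³/T² = 1.32537×10^11 km³/s².
In km: r₁ = 0.383 × 1.496×10^8 = 5.72968×10^7 km; r₂ = 0.707 × 1.496×10^8 = 1.057672×10^8 km.
Semi-major axis of the transfer orbit: a_t = (5.72968×10^7 + 1.057672×10^8)/2 = 8.1532×10^7 km.
At r₁ the circular-orbit speed is v₁ = √(μ/r₁) = 48.095 km/s.
On the transfer ellipse at r₁, vis-viva gives v_p = √[μ(2/r₁ − 1/a_t)] = 54.779 km/s.
First burn Δv₁ = |v_p − v₁| = 6.684 km/s.
At r₂, v₂ = √(μ/r₂) = 35.399 km/s.
Transfer-orbit speed at r₂: v_a = √[μ(2/r₂ − 1/a_t)] = 29.675 km/s.
Second burn Δv₂ = |v₂ − v_a| = 5.724 km/s.
Δv = Δv₁ + Δv₂ = 6.684 + 5.724 = 12.41 km/s.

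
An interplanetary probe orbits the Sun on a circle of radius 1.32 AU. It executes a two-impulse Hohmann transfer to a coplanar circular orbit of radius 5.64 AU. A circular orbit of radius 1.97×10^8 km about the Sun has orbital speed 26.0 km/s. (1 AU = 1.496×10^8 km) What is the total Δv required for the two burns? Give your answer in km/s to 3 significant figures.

Δv = 11.9 km/s

From the circular-orbit relation v² = μ/r at r = 1.97×10^8 km: μ = v²r = (26.0)² × 1.97×10^8 = 1.33172×10^11 km³/s².
In km: r₁ = 1.32 × 1.496×10^8 = 1.97472×10^8 km; r₂ = 5.64 × 1.496×10^8 = 8.43744×10^8 km.
The Hohmann ellipse has a_t = (r₁ + r₂)/2 = 5.20608×10^8 km.
At r₁ the circular-orbit speed is v₁ = √(μ/r₁) = 25.969 km/s.
Transfer-orbit speed at r₁ (vis-viva equation): v_p = √[μ(2/r₁ − 1/a_t)] = 33.060 km/s.
First burn Δv₁ = |v_p − v₁| = 7.091 km/s.
At r₂, v₂ = √(μ/r₂) = 12.5632 km/s.
Transfer-orbit speed at r₂: v_a = √[μ(2/r₂ − 1/a_t)] = 7.73746 km/s.
Second burn Δv₂ = |v₂ − v_a| = 4.826 km/s.
Total Δv = Δv₁ + Δv₂ = 11.92 km/s.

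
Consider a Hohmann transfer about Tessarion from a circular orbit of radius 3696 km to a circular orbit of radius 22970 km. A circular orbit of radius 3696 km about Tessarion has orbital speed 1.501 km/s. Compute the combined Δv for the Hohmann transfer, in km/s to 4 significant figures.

Δv = 0.7542 km/s

From the circular-orbit relation v² = μ/r at r = 3696 km: μ = v²r = (1.501)² × 3696 = 8327.09 km³/s².
Semi-major axis of the transfer orbit: a_t = (3696 + 22970)/2 = 13333 km.
Circular speed at r₁: v₁ = √(μ/r₁) = √(8327.09/3696) = 1.5010 km/s.
On the transfer ellipse at r₁, vis-viva gives v_p = √[μ(2/r₁ − 1/a_t)] = 1.9701 km/s.
First burn Δv₁ = |v_p − v₁| = 0.4691 km/s.
Circular speed at r₂: v₂ = √(μ/r₂) = 0.6021 km/s.
Transfer-orbit speed at r₂: v_a = √[μ(2/r₂ − 1/a_t)] = 0.3170 km/s.
Second burn Δv₂ = |v₂ − v_a| = 0.2851 km/s.
Δv = Δv₁ + Δv₂ = 0.4691 + 0.2851 = 0.7542 km/s.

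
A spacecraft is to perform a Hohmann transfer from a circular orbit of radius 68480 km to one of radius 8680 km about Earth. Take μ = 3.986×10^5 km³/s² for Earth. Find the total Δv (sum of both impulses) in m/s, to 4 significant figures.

Semi-major axis of the transfer orbit: a_t = (68480 + 8680)/2 = 38580 km.
Circular speed at r₁: v₁ = √(μ/r₁) = √(3.986×10^5/68480) = 2.4126 km/s.
On the transfer ellipse at r₁, vis-viva gives v_a = √[μ(2/r₁ − 1/a_t)] = 1.1444 km/s.
First burn Δv₁ = |v_a − v₁| = 1.268 km/s.
At r₂, v₂ = √(μ/r₂) = 6.7766 km/s.
Transfer-orbit speed at r₂: v_p = √[μ(2/r₂ − 1/a_t)] = 9.0284 km/s.
Second burn Δv₂ = |v₂ − v_p| = 2.252 km/s.
Δv = Δv₁ + Δv₂ = 1.268 + 2.252 = 3.520 km/s.

Δv = 3520 m/s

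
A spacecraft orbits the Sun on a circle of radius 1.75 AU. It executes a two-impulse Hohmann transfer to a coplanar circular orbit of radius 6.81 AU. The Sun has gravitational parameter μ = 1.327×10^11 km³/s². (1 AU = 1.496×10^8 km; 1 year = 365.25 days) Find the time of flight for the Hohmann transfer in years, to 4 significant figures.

t = 4.428 years

In km: r₁ = 1.75 × 1.496×10^8 = 2.618×10^8 km; r₂ = 6.81 × 1.496×10^8 = 1.018776×10^9 km.
Semi-major axis of the transfer orbit: a_t = (2.618×10^8 + 1.018776×10^9)/2 = 6.40288×10^8 km.
Transfer time t = π√(a_t³/μ) = π√((6.40288×10^8)³ / 1.327×10^11) = 1.3973×10^8 s.
Converting: 1.3973×10^8 s ÷ 3.15576×10^7 s/year (365.25 × 86400) = 4.428 years.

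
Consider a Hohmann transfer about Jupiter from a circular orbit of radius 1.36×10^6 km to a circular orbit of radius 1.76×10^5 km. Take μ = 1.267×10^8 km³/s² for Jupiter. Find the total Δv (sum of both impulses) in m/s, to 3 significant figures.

Δv = 13900 m/s

Transfer-ellipse semi-major axis a_t = (r₁ + r₂)/2 = (1.360×10^6 + 1.760×10^5)/2 = 7.680×10^5 km.
Circular speed at r₁: v₁ = √(μ/r₁) = √(1.267×10^8/1.360×10^6) = 9.65203 km/s.
On the transfer ellipse at r₁, v² = μ(2/r − 1/a) gives v_a = √[μ(2/r₁ − 1/a_t)] = 4.62056 km/s.
First burn Δv₁ = |v_a − v₁| = 5.0315 km/s.
Circular speed at r₂: v₂ = √(μ/r₂) = 26.8307 km/s.
Transfer-orbit speed at r₂: v_p = √[μ(2/r₂ − 1/a_t)] = 35.7043 km/s.
Second burn Δv₂ = |v₂ − v_p| = 8.8736 km/s.
Total Δv = Δv₁ + Δv₂ = 13.91 km/s.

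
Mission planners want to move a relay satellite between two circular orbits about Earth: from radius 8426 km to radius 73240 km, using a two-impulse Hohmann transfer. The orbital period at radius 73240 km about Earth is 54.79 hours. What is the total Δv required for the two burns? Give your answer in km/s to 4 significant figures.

Δv = 3.607 km/s

From Kepler's third law T² = 4π²r³/μ at r = 73240 km, T = 54.79 hours = 54.79 × 3600 s = 1.97244×10^5 s: μ = 4π²r³/T² = 3.98655×10^5 km³/s².
Transfer-ellipse semi-major axis a_t = (r₁ + r₂)/2 = (8426 + 73240)/2 = 40833 km.
Circular speed at r₁: v₁ = √(μ/r₁) = √(3.98655×10^5/8426) = 6.878 km/s.
On the transfer ellipse at r₁, vis-viva equation gives v_p = √[μ(2/r₁ − 1/a_t)] = 9.212 km/s.
First burn Δv₁ = |v_p − v₁| = 2.334 km/s.
At r₂, v₂ = √(μ/r₂) = 2.333 km/s.
Transfer-orbit speed at r₂: v_a = √[μ(2/r₂ − 1/a_t)] = 1.060 km/s.
Second burn Δv₂ = |v₂ − v_a| = 1.273 km/s.
Total Δv = Δv₁ + Δv₂ = 3.607 km/s.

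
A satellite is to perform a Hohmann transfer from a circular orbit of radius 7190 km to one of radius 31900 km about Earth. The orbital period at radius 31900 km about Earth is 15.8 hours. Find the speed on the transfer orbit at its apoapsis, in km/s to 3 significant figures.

v = 2.14 km/s

From Kepler's third law T² = 4π²r³/μ at r = 31900 km, T = 15.8 hours = 15.8 × 3600 s = 56880 s: μ = 4π²r³/T² = 3.96107×10^5 km³/s².
Semi-major axis of the transfer orbit: a_t = (7190 + 31900)/2 = 19545 km.
At apoapsis, r = 31900 km.
Vis-viva: v = √[μ(2/r − 1/a_t)] = √[3.96107×10^5 × (2/31900 − 1/19545)] = 2.137 km/s.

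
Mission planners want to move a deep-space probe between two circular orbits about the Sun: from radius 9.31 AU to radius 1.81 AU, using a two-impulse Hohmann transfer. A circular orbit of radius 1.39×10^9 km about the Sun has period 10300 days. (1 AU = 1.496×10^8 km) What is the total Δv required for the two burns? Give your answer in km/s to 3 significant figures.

From Kepler's third law T² = 4π²r³/μ at r = 1.39×10^9 km, T = 10300 days = 10300 × 86400 s = 8.8992×10^8 s: μ = 4π²r³/T² = 1.33876×10^11 km³/s².
In km: r₁ = 9.31 × 1.496×10^8 = 1.392776×10^9 km; r₂ = 1.81 × 1.496×10^8 = 2.70776×10^8 km.
Transfer-ellipse semi-major axis a_t = (r₁ + r₂)/2 = (1.392776×10^9 + 2.70776×10^8)/2 = 8.31776×10^8 km.
At r₁ the circular-orbit speed is v₁ = √(μ/r₁) = 9.804 km/s.
On the transfer ellipse at r₁, vis-viva gives v_a = √[μ(2/r₁ − 1/a_t)] = 5.594 km/s.
First burn Δv₁ = |v_a − v₁| = 4.210 km/s.
Circular speed at r₂: v₂ = √(μ/r₂) = 22.2355 km/s.
Transfer-orbit speed at r₂: v_p = √[μ(2/r₂ − 1/a_t)] = 28.7729 km/s.
Second burn Δv₂ = |v₂ − v_p| = 6.537 km/s.
Total Δv = Δv₁ + Δv₂ = 10.75 km/s.

Δv = 10.7 km/s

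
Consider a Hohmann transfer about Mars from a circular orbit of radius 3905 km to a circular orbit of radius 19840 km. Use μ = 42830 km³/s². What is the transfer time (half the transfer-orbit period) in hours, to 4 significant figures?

t = 5.455 hours

The Hohmann ellipse has a_t = (r₁ + r₂)/2 = 11872.5 km.
Half the transfer-orbit period gives t = π√(a_t³/μ) = 19638 s.
Converting: 19638 s ÷ 3600 s/hour = 5.455 hours.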